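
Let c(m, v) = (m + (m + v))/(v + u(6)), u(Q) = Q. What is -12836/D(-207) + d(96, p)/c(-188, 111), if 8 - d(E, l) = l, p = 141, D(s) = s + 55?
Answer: 1441703/10070 ≈ 143.17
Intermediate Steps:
D(s) = 55 + s
d(E, l) = 8 - l
c(m, v) = (v + 2*m)/(6 + v) (c(m, v) = (m + (m + v))/(v + 6) = (v + 2*m)/(6 + v))
-12836/D(-207) + d(96, p)/c(-188, 111) = -12836/(55 - 207) + (8 - 1*141)/(((111 + 2*(-188))/(6 + 111))) = -12836/(-152) + (8 - 141)/(((111 - 376)/117)) = -12836*(-1/152) - 133/((1/117)*(-265)) = 3209/38 - 133/(-265/117) = 3209/38 - 133*(-117/265) = 3209/38 + 15561/265 = 1441703/10070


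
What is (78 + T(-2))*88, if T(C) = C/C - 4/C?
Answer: 7128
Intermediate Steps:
T(C) = 1 - 4/C
(78 + T(-2))*88 = (78 + (-4 - 2)/(-2))*88 = (78 - ½*(-6))*88 = (78 + 3)*88 = 81*88 = 7128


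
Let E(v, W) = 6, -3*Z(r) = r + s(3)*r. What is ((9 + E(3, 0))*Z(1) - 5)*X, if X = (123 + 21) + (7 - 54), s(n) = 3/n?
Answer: -1455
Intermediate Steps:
Z(r) = -2*r/3 (Z(r) = -(r + (3/3)*r)/3 = -(r + (3*(1/3))*r)/3 = -(r + 1*r)/3 = -(r + r)/3 = -2*r/3)
X = 97 (X = 144 - 47 = 97)
((9 + E(3, 0))*Z(1) - 5)*X = ((9 + 6)*(-2/3*1) - 5)*97 = (15*(-2/3) - 5)*97 = (-10 - 5)*97 = -15*97 = -1455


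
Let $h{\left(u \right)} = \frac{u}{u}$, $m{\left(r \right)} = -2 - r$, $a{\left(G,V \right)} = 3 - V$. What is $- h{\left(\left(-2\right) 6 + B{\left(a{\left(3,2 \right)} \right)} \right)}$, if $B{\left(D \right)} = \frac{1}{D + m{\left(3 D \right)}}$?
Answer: $-1$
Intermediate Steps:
$B{\left(D \right)} = \frac{1}{-2 - 2 D}$ ($B{\left(D \right)} = \frac{1}{D - \left(2 + 3 D\right)} = \frac{1}{-2 - 2 D}$)
$h{\left(u \right)} = 1$
$- h{\left(\left(-2\right) 6 + B{\left(a{\left(3,2 \right)} \right)} \right)} = \left(-1\right) 1 = -1$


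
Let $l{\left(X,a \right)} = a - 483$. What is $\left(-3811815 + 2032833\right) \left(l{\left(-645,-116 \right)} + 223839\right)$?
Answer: $-397139941680$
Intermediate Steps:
$l{\left(X,a \right)} = -483 + a$
$\left(-3811815 + 2032833\right) \left(l{\left(-645,-116 \right)} + 223839\right) = \left(-3811815 + 2032833\right) \left(\left(-483 - 116\right) + 223839\right) = - 1778982 \left(-599 + 223839\right) = \left(-1778982\right) 223240 = -397139941680$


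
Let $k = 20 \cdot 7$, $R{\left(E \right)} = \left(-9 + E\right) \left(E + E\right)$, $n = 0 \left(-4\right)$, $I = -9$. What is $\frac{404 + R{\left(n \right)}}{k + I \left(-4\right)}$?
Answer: $\frac{101}{44} \approx 2.2955$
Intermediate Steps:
$n = 0$
$R{\left(E \right)} = 2 E \left(-9 + E\right)$ ($R{\left(E \right)} = \left(-9 + E\right) 2 E = 2 E \left(-9 + E\right)$)
$k = 140$
$\frac{404 + R{\left(n \right)}}{k + I \left(-4\right)} = \frac{404 + 2 \cdot 0 \left(-9 + 0\right)}{140 - -36} = \frac{404 + 2 \cdot 0 \left(-9\right)}{140 + 36} = \frac{404 + 0}{176} = 404 \cdot \frac{1}{176} = \frac{101}{44}$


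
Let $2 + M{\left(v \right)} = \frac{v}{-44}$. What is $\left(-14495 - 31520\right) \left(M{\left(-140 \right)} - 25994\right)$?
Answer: $\frac{13156654815}{11} \approx 1.1961 \cdot 10^{9}$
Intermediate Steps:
$M{\left(v \right)} = -2 - \frac{v}{44}$ ($M{\left(v \right)} = -2 + \frac{v}{-44} = -2 + v \left(- \frac{1}{44}\right) = -2 - \frac{v}{44}$)
$\left(-14495 - 31520\right) \left(M{\left(-140 \right)} - 25994\right) = \left(-14495 - 31520\right) \left(\left(-2 - - \frac{35}{11}\right) - 25994\right) = - 46015 \left(\left(-2 + \frac{35}{11}\right) - 25994\right) = - 46015 \left(\frac{13}{11} - 25994\right) = \left(-46015\right) \left(- \frac{285921}{11}\right) = \frac{13156654815}{11}$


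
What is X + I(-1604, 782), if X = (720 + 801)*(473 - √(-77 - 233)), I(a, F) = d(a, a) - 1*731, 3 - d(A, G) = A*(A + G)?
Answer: -4426927 - 1521*I*√310 ≈ -4.4269e+6 - 26780.0*I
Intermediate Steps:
d(A, G) = 3 - A*(A + G)
I(a, F) = -728 - 2*a² (I(a, F) = (3 - a² - a*a) - 1*731 = (3 - a² - a²) - 731 = (3 - 2*a²) - 731 = -728 - 2*a²)
X = 719433 - 1521*I*√310 (X = 1521*(473 - √(-310)) = 1521*(473 - I*√310) = 719433 - 1521*I*√310 ≈ 7.1943e+5 - 26780.0*I)
X + I(-1604, 782) = (719433 - 1521*I*√310) + (-728 - 2*(-1604)²) = (719433 - 1521*I*√310) + (-728 - 2*2572816) = (719433 - 1521*I*√310) + (-728 - 5145632) = (719433 - 1521*I*√310) - 5146360 = -4426927 - 1521*I*√310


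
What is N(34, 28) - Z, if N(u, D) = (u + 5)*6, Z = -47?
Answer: 281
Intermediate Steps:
N(u, D) = 30 + 6*u (N(u, D) = (5 + u)*6 = 30 + 6*u)
N(34, 28) - Z = (30 + 6*34) - 1*(-47) = (30 + 204) + 47 = 234 + 47 = 281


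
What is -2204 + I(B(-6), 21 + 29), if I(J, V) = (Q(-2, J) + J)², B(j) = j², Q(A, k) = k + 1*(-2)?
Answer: 2696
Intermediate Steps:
Q(A, k) = -2 + k (Q(A, k) = k - 2 = -2 + k)
I(J, V) = (-2 + 2*J)² (I(J, V) = ((-2 + J) + J)² = (-2 + 2*J)²)
-2204 + I(B(-6), 21 + 29) = -2204 + 4*(-1 + (-6)²)² = -2204 + 4*(-1 + 36)² = -2204 + 4*35² = -2204 + 4*1225 = -2204 + 4900 = 2696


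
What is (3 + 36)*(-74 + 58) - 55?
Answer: -679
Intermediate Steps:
(3 + 36)*(-74 + 58) - 55 = 39*(-16) - 55 = -624 - 55 = -679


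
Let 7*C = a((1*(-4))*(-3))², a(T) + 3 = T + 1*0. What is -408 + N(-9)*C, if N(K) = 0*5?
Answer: -408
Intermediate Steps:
N(K) = 0
a(T) = -3 + T (a(T) = -3 + (T + 1*0) = -3 + (T + 0) = -3 + T)
C = 81/7 (C = (-3 + (1*(-4))*(-3))²/7 = (-3 - 4*(-3))²/7 = (-3 + 12)²/7 = (⅐)*9² = (⅐)*81 = 81/7 ≈ 11.571)
-408 + N(-9)*C = -408 + 0*(81/7) = -408 + 0 = -408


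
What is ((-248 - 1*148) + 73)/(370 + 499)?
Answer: -323/869 ≈ -0.37169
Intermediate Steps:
((-248 - 1*148) + 73)/(370 + 499) = ((-248 - 148) + 73)/869 = (-396 + 73)*(1/869) = -323*1/869 = -323/869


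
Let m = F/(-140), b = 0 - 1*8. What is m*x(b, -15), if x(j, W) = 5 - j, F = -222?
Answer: 1443/70 ≈ 20.614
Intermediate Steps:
b = -8 (b = 0 - 8 = -8)
m = 111/70 (m = -222/(-140) = -222*(-1/140) = 111/70 ≈ 1.5857)
m*x(b, -15) = 111*(5 - 1*(-8))/70 = 111*(5 + 8)/70 = (111/70)*13 = 1443/70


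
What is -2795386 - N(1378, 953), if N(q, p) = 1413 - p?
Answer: -2795846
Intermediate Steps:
-2795386 - N(1378, 953) = -2795386 - (1413 - 1*953) = -2795386 - (1413 - 953) = -2795386 - 1*460 = -2795386 - 460 = -2795846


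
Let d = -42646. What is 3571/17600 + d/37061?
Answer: -618224769/652273600 ≈ -0.94780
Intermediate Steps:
3571/17600 + d/37061 = 3571/17600 - 42646/37061 = -618224769/652273600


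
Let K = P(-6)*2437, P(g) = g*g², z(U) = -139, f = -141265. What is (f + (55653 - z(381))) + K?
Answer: -611865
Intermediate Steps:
P(g) = g³
K = -526392 (K = (-6)³*2437 = -216*2437 = -526392)
(f + (55653 - z(381))) + K = (-141265 + (55653 - 1*(-139))) - 526392 = (-141265 + (55653 + 139)) - 526392 = (-141265 + 55792) - 526392 = -85473 - 526392 = -611865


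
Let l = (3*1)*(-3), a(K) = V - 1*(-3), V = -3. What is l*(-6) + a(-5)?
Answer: 54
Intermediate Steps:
a(K) = 0 (a(K) = -3 - 1*(-3) = -3 + 3 = 0)
l = -9 (l = 3*(-3) = -9)
l*(-6) + a(-5) = -9*(-6) + 0 = 54 + 0 = 54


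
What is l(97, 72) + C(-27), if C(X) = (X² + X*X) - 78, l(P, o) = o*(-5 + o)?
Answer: 6204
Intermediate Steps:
C(X) = -78 + 2*X² (C(X) = (X² + X²) - 78 = 2*X² - 78 = -78 + 2*X²)
l(97, 72) + C(-27) = 72*(-5 + 72) + (-78 + 2*(-27)²) = 72*67 + (-78 + 2*729) = 4824 + (-78 + 1458) = 4824 + 1380 = 6204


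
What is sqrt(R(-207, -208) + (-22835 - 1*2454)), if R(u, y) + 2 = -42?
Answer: 7*I*sqrt(517) ≈ 159.16*I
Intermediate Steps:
R(u, y) = -44 (R(u, y) = -2 - 42 = -44)
sqrt(R(-207, -208) + (-22835 - 1*2454)) = sqrt(-44 + (-22835 - 1*2454)) = sqrt(-44 + (-22835 - 2454)) = sqrt(-44 - 25289) = sqrt(-25333) = 7*I*sqrt(517)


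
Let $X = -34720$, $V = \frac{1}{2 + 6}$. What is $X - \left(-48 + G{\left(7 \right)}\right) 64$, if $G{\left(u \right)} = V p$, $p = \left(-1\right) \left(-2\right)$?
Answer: $-31664$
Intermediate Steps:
$p = 2$
$V = \frac{1}{8} \approx 0.125$
$G{\left(u \right)} = \frac{1}{4}$ ($G{\left(u \right)} = \frac{1}{8} \cdot 2 = \frac{1}{4}$)
$X - \left(-48 + G{\left(7 \right)}\right) 64 = -34720 - \left(-48 + \frac{1}{4}\right) 64 = -34720 - \left(- \frac{191}{4}\right) 64 = -34720 - -3056 = -34720 + 3056 = -31664$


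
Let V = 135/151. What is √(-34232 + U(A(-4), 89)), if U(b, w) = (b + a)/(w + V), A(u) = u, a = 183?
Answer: 7*I*√128714246914/13574 ≈ 185.01*I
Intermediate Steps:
V = 135/151 (V = 135*(1/151) = 135/151 ≈ 0.89404)
U(b, w) = (183 + b)/(135/151 + w) (U(b, w) = (b + 183)/(w + 135/151) = (183 + b)/(135/151 + w))
√(-34232 + U(A(-4), 89)) = √(-34232 + 151*(183 - 4)/(135 + 151*89)) = √(-34232 + 151*179/(135 + 13439)) = √(-34232 + 151*179/13574) = √(-34232 + 151*(1/13574)*179) = √(-34232 + 27029/13574) = √(-464638139/13574) = 7*I*√128714246914/13574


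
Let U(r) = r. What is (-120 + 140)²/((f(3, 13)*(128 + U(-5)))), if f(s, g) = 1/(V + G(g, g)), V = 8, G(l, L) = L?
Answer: 2800/41 ≈ 68.293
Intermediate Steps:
f(s, g) = 1/(8 + g)
(-120 + 140)²/((f(3, 13)*(128 + U(-5)))) = (-120 + 140)²/(((128 - 5)/(8 + 13))) = 20²/((123/21)) = 400/(((1/21)*123)) = 400/(41/7) = 400*(7/41) = 2800/41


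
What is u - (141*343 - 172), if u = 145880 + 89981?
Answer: 187670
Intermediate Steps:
u = 235861
u - (141*343 - 172) = 235861 - (141*343 - 172) = 235861 - (48363 - 172) = 235861 - 1*48191 = 235861 - 48191 = 187670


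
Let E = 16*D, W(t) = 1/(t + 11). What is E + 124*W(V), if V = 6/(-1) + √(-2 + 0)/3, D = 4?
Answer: 20108/227 - 372*I*√2/227 ≈ 88.582 - 2.3176*I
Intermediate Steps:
V = -6 + I*√2/3 (V = 6*(-1) + √(-2)*(⅓) = -6 + (I*√2)*(⅓) = -6 + I*√2/3 ≈ -6.0 + 0.4714*I)
W(t) = 1/(11 + t)
E = 64 (E = 16*4 = 64)
E + 124*W(V) = 64 + 124/(11 + (-6 + I*√2/3)) = 64 + 124/(5 + I*√2/3)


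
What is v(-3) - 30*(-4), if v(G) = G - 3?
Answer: 114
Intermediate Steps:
v(G) = -3 + G
v(-3) - 30*(-4) = (-3 - 3) - 30*(-4) = -6 + 120 = 114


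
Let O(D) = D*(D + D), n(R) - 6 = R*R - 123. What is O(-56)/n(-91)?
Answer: 1568/2041 ≈ 0.76825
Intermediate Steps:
n(R) = -117 + R² (n(R) = 6 + (R*R - 123) = 6 + (R² - 123) = 6 + (-123 + R²) = -117 + R²)
O(D) = 2*D² (O(D) = D*(2*D) = 2*D²)
O(-56)/n(-91) = (2*(-56)²)/(-117 + (-91)²) = (2*3136)/(-117 + 8281) = 6272/8164 = 6272*(1/8164) = 1568/2041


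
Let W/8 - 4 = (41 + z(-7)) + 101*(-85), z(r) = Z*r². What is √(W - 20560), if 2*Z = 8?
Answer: 4*I*√5457 ≈ 295.49*I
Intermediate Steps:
Z = 4 (Z = (½)*8 = 4)
z(r) = 4*r²
W = -66752 (W = 32 + 8*((41 + 4*(-7)²) + 101*(-85)) = 32 + 8*((41 + 4*49) - 8585) = 32 + 8*((41 + 196) - 8585) = 32 + 8*(237 - 8585) = 32 + 8*(-8348) = 32 - 66784 = -66752)
√(W - 20560) = √(-66752 - 20560) = √(-87312) = 4*I*√5457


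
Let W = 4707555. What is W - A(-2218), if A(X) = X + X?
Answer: 4711991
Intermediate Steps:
A(X) = 2*X
W - A(-2218) = 4707555 - 2*(-2218) = 4707555 - 1*(-4436) = 4707555 + 4436 = 4711991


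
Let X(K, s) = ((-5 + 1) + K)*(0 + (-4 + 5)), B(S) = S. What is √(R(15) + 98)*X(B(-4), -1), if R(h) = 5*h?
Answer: -8*√173 ≈ -105.22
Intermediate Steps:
X(K, s) = -4 + K (X(K, s) = (-4 + K)*(0 + 1) = (-4 + K)*1 = -4 + K)
√(R(15) + 98)*X(B(-4), -1) = √(5*15 + 98)*(-4 - 4) = √(75 + 98)*(-8) = √173*(-8) = -8*√173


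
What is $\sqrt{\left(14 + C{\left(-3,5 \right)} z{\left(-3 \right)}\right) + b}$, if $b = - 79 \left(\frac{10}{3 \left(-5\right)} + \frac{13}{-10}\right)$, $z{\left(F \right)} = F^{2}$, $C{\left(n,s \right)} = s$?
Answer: $\frac{\sqrt{192930}}{30} \approx 14.641$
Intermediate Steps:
$b = \frac{4661}{30}$ ($b = - 79 \left(\frac{10}{-15} + 13 \left(- \frac{1}{10}\right)\right) = - 79 \left(10 \left(- \frac{1}{15}\right) - \frac{13}{10}\right) = - 79 \left(- \frac{2}{3} - \frac{13}{10}\right) = \left(-79\right) \left(- \frac{59}{30}\right) = \frac{4661}{30} \approx 155.37$)
$\sqrt{\left(14 + C{\left(-3,5 \right)} z{\left(-3 \right)}\right) + b} = \sqrt{\left(14 + 5 \left(-3\right)^{2}\right) + \frac{4661}{30}} = \sqrt{\left(14 + 5 \cdot 9\right) + \frac{4661}{30}} = \sqrt{\left(14 + 45\right) + \frac{4661}{30}} = \sqrt{59 + \frac{4661}{30}} = \sqrt{\frac{6431}{30}} = \frac{\sqrt{192930}}{30}$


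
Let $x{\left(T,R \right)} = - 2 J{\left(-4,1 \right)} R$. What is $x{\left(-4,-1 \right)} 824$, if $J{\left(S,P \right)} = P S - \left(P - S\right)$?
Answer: $-14832$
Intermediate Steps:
$J{\left(S,P \right)} = S - P + P S$
$x{\left(T,R \right)} = 18 R$ ($x{\left(T,R \right)} = - 2 \left(-4 - 1 + 1 \left(-4\right)\right) R = - 2 \left(-4 - 1 - 4\right) R = \left(-2\right) \left(-9\right) R = 18 R$)
$x{\left(-4,-1 \right)} 824 = 18 \left(-1\right) 824 = \left(-18\right) 824 = -14832$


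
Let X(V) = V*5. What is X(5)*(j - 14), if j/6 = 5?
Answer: 400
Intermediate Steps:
j = 30 (j = 6*5 = 30)
X(V) = 5*V
X(5)*(j - 14) = (5*5)*(30 - 14) = 25*16 = 400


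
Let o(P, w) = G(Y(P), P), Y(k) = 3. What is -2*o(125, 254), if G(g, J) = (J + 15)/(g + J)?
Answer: -35/16 ≈ -2.1875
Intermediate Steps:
G(g, J) = (15 + J)/(J + g)
o(P, w) = (15 + P)/(3 + P) (o(P, w) = (15 + P)/(P + 3) = (15 + P)/(3 + P))
-2*o(125, 254) = -2*(15 + 125)/(3 + 125) = -2*140/128 = -140/64 = -2*35/32 = -35/16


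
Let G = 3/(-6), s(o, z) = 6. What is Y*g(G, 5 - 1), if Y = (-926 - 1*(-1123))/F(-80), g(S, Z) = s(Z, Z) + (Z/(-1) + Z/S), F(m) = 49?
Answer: -1182/49 ≈ -24.122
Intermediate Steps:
G = -½ (G = 3*(-⅙) = -½ ≈ -0.50000)
g(S, Z) = 6 - Z + Z/S (g(S, Z) = 6 + (Z/(-1) + Z/S) = 6 + (Z*(-1) + Z/S) = 6 + (-Z + Z/S) = 6 - Z + Z/S)
Y = 197/49 (Y = (-926 - 1*(-1123))/49 = (-926 + 1123)*(1/49) = 197*(1/49) = 197/49 ≈ 4.0204)
Y*g(G, 5 - 1) = 197*(6 - (5 - 1) + (5 - 1)/(-½))/49 = 197*(6 - 1*4 + 4*(-2))/49 = 197*(6 - 4 - 8)/49 = (197/49)*(-6) = -1182/49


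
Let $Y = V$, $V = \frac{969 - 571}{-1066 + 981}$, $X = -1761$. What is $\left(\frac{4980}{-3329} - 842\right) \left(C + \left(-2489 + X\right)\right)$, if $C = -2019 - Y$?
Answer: $\frac{1495166271066}{282965} \approx 5.2839 \cdot 10^{6}$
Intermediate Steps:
$V = - \frac{398}{85}$ ($V = \frac{398}{-85} = 398 \left(- \frac{1}{85}\right) = - \frac{398}{85} \approx -4.6824$)
$Y = - \frac{398}{85} \approx -4.6824$
$C = - \frac{171217}{85}$ ($C = -2019 - - \frac{398}{85} = -2019 + \frac{398}{85} = - \frac{171217}{85} \approx -2014.3$)
$\left(\frac{4980}{-3329} - 842\right) \left(C + \left(-2489 + X\right)\right) = \left(\frac{4980}{-3329} - 842\right) \left(- \frac{171217}{85} - 4250\right) = \left(4980 \left(- \frac{1}{3329}\right) - 842\right) \left(- \frac{171217}{85} - 4250\right) = \left(- \frac{4980}{3329} - 842\right) \left(- \frac{532467}{85}\right) = \left(- \frac{2807998}{3329}\right) \left(- \frac{532467}{85}\right) = \frac{1495166271066}{282965}$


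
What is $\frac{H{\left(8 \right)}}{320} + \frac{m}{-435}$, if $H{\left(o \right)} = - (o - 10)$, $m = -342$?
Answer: $\frac{3677}{4640} \approx 0.79246$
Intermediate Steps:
$H{\left(o \right)} = 10 - o$ ($H{\left(o \right)} = - (-10 + o) = 10 - o$)
$\frac{H{\left(8 \right)}}{320} + \frac{m}{-435} = \frac{10 - 8}{320} - \frac{342}{-435} = \left(10 - 8\right) \frac{1}{320} - - \frac{114}{145} = 2 \cdot \frac{1}{320} + \frac{114}{145} = \frac{1}{160} + \frac{114}{145} = \frac{3677}{4640}$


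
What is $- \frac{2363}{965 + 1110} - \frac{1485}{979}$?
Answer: $- \frac{490432}{184675} \approx -2.6556$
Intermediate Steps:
$- \frac{2363}{965 + 1110} - \frac{1485}{979} = - \frac{2363}{2075} - \frac{135}{89} = - \frac{490432}{184675}$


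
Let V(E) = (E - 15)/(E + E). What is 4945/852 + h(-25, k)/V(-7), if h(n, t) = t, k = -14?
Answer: -29101/9372 ≈ -3.1051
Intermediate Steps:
V(E) = (-15 + E)/(2*E) (V(E) = (-15 + E)/((2*E)) = (-15 + E)*(1/(2*E)) = (-15 + E)/(2*E))
4945/852 + h(-25, k)/V(-7) = 4945/852 - 14*(-14/(-15 - 7)) = 4945*(1/852) - 14/((½)*(-⅐)*(-22)) = 4945/852 - 14/11/7 = 4945/852 - 14*7/11 = 4945/852 - 98/11 = -29101/9372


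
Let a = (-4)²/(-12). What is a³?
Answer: -64/27 ≈ -2.3704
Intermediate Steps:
a = -4/3 (a = 16*(-1/12) = -4/3 ≈ -1.3333)
a³ = (-4/3)³ = -64/27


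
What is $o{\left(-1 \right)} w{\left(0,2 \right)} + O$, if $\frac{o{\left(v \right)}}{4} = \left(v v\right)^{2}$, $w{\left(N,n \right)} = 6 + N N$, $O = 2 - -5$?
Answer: $31$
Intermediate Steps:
$O = 7$ ($O = 2 + 5 = 7$)
$w{\left(N,n \right)} = 6 + N^{2}$
$o{\left(v \right)} = 4 v^{4}$ ($o{\left(v \right)} = 4 \left(v v\right)^{2} = 4 \left(v^{2}\right)^{2} = 4 v^{4}$)
$o{\left(-1 \right)} w{\left(0,2 \right)} + O = 4 \left(-1\right)^{4} \left(6 + 0^{2}\right) + 7 = 4 \cdot 1 \left(6 + 0\right) + 7 = 4 \cdot 6 + 7 = 24 + 7 = 31$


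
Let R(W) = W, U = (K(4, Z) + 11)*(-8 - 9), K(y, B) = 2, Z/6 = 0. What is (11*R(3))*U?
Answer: -7293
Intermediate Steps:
Z = 0 (Z = 6*0 = 0)
U = -221 (U = (2 + 11)*(-8 - 9) = 13*(-17) = -221)
(11*R(3))*U = (11*3)*(-221) = 33*(-221) = -7293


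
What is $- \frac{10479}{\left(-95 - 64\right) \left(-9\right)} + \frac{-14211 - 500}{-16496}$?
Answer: $- \frac{50603381}{7868592} \approx -6.4311$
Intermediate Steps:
$- \frac{10479}{\left(-95 - 64\right) \left(-9\right)} + \frac{-14211 - 500}{-16496} = - \frac{10479}{\left(-159\right) \left(-9\right)} - - \frac{14711}{16496} = - \frac{10479}{1431} + \frac{14711}{16496} = \left(-10479\right) \frac{1}{1431} + \frac{14711}{16496} = - \frac{3493}{477} + \frac{14711}{16496} = - \frac{50603381}{7868592}$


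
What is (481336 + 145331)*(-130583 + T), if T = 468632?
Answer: 211844152683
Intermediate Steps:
(481336 + 145331)*(-130583 + T) = (481336 + 145331)*(-130583 + 468632) = 626667*338049 = 211844152683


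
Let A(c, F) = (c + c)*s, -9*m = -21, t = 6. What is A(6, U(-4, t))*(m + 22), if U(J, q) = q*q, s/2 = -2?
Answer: -1168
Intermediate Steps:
m = 7/3 (m = -⅑*(-21) = 7/3 ≈ 2.3333)
s = -4 (s = 2*(-2) = -4)
U(J, q) = q²
A(c, F) = -8*c (A(c, F) = (c + c)*(-4) = (2*c)*(-4) = -8*c)
A(6, U(-4, t))*(m + 22) = (-8*6)*(7/3 + 22) = -48*73/3 = -1168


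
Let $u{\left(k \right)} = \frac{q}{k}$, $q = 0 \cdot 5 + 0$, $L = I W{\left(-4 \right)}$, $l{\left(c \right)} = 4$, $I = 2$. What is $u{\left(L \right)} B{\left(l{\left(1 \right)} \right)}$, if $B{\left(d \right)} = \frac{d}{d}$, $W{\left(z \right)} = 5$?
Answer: $0$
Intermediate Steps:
$B{\left(d \right)} = 1$
$L = 10$ ($L = 2 \cdot 5 = 10$)
$q = 0$ ($q = 0 + 0 = 0$)
$u{\left(k \right)} = 0$ ($u{\left(k \right)} = \frac{0}{k} = 0$)
$u{\left(L \right)} B{\left(l{\left(1 \right)} \right)} = 0 \cdot 1 = 0$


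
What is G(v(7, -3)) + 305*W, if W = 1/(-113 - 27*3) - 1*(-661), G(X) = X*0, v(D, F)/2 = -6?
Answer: 39111065/194 ≈ 2.0160e+5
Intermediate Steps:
v(D, F) = -12 (v(D, F) = 2*(-6) = -12)
G(X) = 0
W = 128233/194 (W = 1/(-113 - 81) + 661 = 1/(-194) + 661 = -1/194 + 661 = 128233/194 ≈ 661.00)
G(v(7, -3)) + 305*W = 0 + 305*(128233/194) = 0 + 39111065/194 = 39111065/194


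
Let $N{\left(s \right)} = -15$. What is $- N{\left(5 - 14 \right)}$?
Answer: $15$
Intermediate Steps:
$- N{\left(5 - 14 \right)} = \left(-1\right) \left(-15\right) = 15$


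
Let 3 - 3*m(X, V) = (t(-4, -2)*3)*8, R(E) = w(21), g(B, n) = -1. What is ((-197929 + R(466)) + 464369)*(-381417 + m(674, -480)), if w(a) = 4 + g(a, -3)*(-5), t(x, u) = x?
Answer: -101619385416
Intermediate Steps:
w(a) = 9 (w(a) = 4 - 1*(-5) = 4 + 5 = 9)
R(E) = 9
m(X, V) = 33 (m(X, V) = 1 - (-4*3)*8/3 = 1 - (-4)*8 = 1 - ⅓*(-96) = 1 + 32 = 33)
((-197929 + R(466)) + 464369)*(-381417 + m(674, -480)) = ((-197929 + 9) + 464369)*(-381417 + 33) = (-197920 + 464369)*(-381384) = 266449*(-381384) = -101619385416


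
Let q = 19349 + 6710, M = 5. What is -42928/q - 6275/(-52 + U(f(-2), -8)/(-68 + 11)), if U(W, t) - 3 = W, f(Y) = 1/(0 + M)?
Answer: 45966384317/386611324 ≈ 118.90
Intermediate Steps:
f(Y) = ⅕ (f(Y) = 1/(0 + 5) = 1/5 = ⅕)
U(W, t) = 3 + W
q = 26059
-42928/q - 6275/(-52 + U(f(-2), -8)/(-68 + 11)) = -42928/26059 - 6275/(-52 + (3 + ⅕)/(-68 + 11)) = -42928*1/26059 - 6275/(-52 + (16/5)/(-57)) = -42928/26059 - 6275/(-52 - 1/57*16/5) = -42928/26059 - 6275/(-52 - 16/285) = -42928/26059 - 6275/(-14836/285) = -42928/26059 - 6275*(-285/14836) = -42928/26059 + 1788375/14836 = 45966384317/386611324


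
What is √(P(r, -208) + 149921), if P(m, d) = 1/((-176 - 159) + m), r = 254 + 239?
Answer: √3742628002/158 ≈ 387.20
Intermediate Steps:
r = 493
P(m, d) = 1/(-335 + m)
√(P(r, -208) + 149921) = √(1/(-335 + 493) + 149921) = √(1/158 + 149921) = √(23687519/158) = √3742628002/158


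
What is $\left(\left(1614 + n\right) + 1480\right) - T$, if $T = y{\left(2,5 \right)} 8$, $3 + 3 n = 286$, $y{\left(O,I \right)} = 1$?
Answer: $\frac{9541}{3} \approx 3180.3$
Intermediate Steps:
$n = \frac{283}{3}$ ($n = -1 + \frac{1}{3} \cdot 286 = -1 + \frac{286}{3} = \frac{283}{3} \approx 94.333$)
$T = 8$ ($T = 1 \cdot 8 = 8$)
$\left(\left(1614 + n\right) + 1480\right) - T = \left(\left(1614 + \frac{283}{3}\right) + 1480\right) - 8 = \left(\frac{5125}{3} + 1480\right) - 8 = \frac{9565}{3} - 8 = \frac{9541}{3}$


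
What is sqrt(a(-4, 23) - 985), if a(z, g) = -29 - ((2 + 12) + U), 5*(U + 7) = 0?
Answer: I*sqrt(1021) ≈ 31.953*I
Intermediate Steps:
U = -7 (U = -7 + (1/5)*0 = -7 + 0 = -7)
a(z, g) = -36 (a(z, g) = -29 - ((2 + 12) - 7) = -29 - (14 - 7) = -29 - 1*7 = -29 - 7 = -36)
sqrt(a(-4, 23) - 985) = sqrt(-36 - 985) = sqrt(-1021) = I*sqrt(1021)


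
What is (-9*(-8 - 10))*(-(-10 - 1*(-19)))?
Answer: -1458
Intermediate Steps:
(-9*(-8 - 10))*(-(-10 - 1*(-19))) = (-9*(-18))*(-(-10 + 19)) = 162*(-1*9) = 162*(-9) = -1458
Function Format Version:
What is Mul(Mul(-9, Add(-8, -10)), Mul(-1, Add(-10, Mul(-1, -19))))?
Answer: -1458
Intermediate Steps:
Mul(Mul(-9, Add(-8, -10)), Mul(-1, Add(-10, Mul(-1, -19)))) = Mul(Mul(-9, -18), Mul(-1, Add(-10, 19))) = Mul(162, Mul(-1, 9)) = Mul(162, -9) = -1458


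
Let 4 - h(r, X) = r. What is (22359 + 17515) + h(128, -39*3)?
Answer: 39750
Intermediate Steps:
h(r, X) = 4 - r
(22359 + 17515) + h(128, -39*3) = (22359 + 17515) + (4 - 1*128) = 39874 + (4 - 128) = 39874 - 124 = 39750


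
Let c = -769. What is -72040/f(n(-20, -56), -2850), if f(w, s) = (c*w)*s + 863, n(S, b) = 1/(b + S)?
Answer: 144080/55949 ≈ 2.5752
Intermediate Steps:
n(S, b) = 1/(S + b)
f(w, s) = 863 - 769*s*w (f(w, s) = (-769*w)*s + 863 = -769*s*w + 863 = 863 - 769*s*w)
-72040/f(n(-20, -56), -2850) = -72040/(863 - 769*(-2850)/(-20 - 56)) = -72040/(863 - 769*(-2850)/(-76)) = -72040/(863 - 769*(-2850)*(-1/76)) = -72040/(863 - 57675/2) = -72040/(-55949/2) = -72040*(-2/55949) = 144080/55949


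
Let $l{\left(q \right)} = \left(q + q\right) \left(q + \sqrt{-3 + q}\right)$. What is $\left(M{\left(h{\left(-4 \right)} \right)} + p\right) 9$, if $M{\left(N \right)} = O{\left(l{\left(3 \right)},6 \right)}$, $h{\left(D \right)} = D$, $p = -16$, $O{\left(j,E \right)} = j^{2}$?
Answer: $2772$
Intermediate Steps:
$l{\left(q \right)} = 2 q \left(q + \sqrt{-3 + q}\right)$
$M{\left(N \right)} = 324$ ($M{\left(N \right)} = \left(2 \cdot 3 \left(3 + \sqrt{-3 + 3}\right)\right)^{2} = \left(2 \cdot 3 \left(3 + \sqrt{0}\right)\right)^{2} = \left(2 \cdot 3 \left(3 + 0\right)\right)^{2} = \left(2 \cdot 3 \cdot 3\right)^{2} = 18^{2} = 324$)
$\left(M{\left(h{\left(-4 \right)} \right)} + p\right) 9 = \left(324 - 16\right) 9 = 308 \cdot 9 = 2772$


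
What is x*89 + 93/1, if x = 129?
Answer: 11574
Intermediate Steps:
x*89 + 93/1 = 129*89 + 93/1 = 11481 + 93*1 = 11481 + 93 = 11574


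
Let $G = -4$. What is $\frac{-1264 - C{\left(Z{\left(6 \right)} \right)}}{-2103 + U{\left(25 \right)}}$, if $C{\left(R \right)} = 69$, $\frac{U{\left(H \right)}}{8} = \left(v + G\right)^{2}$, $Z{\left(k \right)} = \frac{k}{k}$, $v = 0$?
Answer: $\frac{1333}{1975} \approx 0.67494$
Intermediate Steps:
$Z{\left(k \right)} = 1$
$U{\left(H \right)} = 128$ ($U{\left(H \right)} = 8 \left(0 - 4\right)^{2} = 8 \left(-4\right)^{2} = 8 \cdot 16 = 128$)
$\frac{-1264 - C{\left(Z{\left(6 \right)} \right)}}{-2103 + U{\left(25 \right)}} = \frac{-1264 - 69}{-2103 + 128} = \frac{-1264 - 69}{-1975} = \left(-1333\right) \left(- \frac{1}{1975}\right) = \frac{1333}{1975}$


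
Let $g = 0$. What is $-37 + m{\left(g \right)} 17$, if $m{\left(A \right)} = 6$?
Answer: $65$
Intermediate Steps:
$-37 + m{\left(g \right)} 17 = -37 + 6 \cdot 17 = -37 + 102 = 65$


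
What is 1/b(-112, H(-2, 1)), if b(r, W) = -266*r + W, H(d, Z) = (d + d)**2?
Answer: 1/29808 ≈ 3.3548e-5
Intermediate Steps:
H(d, Z) = 4*d**2 (H(d, Z) = (2*d)**2 = 4*d**2)
b(r, W) = W - 266*r
1/b(-112, H(-2, 1)) = 1/(4*(-2)**2 - 266*(-112)) = 1/(4*4 + 29792) = 1/(16 + 29792) = 1/29808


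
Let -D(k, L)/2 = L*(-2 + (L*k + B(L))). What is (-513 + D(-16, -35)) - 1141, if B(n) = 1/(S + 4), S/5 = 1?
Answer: 336724/9 ≈ 37414.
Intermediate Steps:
S = 5 (S = 5*1 = 5)
B(n) = ⅑ (B(n) = 1/(5 + 4) = 1/9 = ⅑)
D(k, L) = -2*L*(-17/9 + L*k) (D(k, L) = -2*L*(-2 + (L*k + ⅑)) = -2*L*(-2 + (⅑ + L*k)) = -2*L*(-17/9 + L*k))
(-513 + D(-16, -35)) - 1141 = (-513 + (2/9)*(-35)*(17 - 9*(-35)*(-16))) - 1141 = (-513 + (2/9)*(-35)*(17 - 5040)) - 1141 = (-513 + (2/9)*(-35)*(-5023)) - 1141 = (-513 + 351610/9) - 1141 = 346993/9 - 1141 = 336724/9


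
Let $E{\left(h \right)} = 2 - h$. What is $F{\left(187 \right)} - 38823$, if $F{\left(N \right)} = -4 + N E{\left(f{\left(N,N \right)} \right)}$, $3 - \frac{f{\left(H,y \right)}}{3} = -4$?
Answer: $-42380$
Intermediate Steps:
$f{\left(H,y \right)} = 21$ ($f{\left(H,y \right)} = 9 - -12 = 9 + 12 = 21$)
$F{\left(N \right)} = -4 - 19 N$ ($F{\left(N \right)} = -4 + N \left(2 - 21\right) = -4 + N \left(-19\right) = -4 - 19 N$)
$F{\left(187 \right)} - 38823 = \left(-4 - 3553\right) - 38823 = -3557 - 38823 = -42380$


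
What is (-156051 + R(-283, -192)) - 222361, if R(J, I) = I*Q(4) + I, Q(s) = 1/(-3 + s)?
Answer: -378796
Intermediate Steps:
R(J, I) = 2*I (R(J, I) = I/(-3 + 4) + I = I/1 + I = I*1 + I = I + I = 2*I)
(-156051 + R(-283, -192)) - 222361 = (-156051 + 2*(-192)) - 222361 = (-156051 - 384) - 222361 = -156435 - 222361 = -378796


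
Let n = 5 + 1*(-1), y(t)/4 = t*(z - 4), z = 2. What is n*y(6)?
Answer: -192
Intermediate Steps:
y(t) = -8*t (y(t) = 4*(t*(2 - 4)) = 4*(t*(-2)) = 4*(-2*t) = -8*t)
n = 4 (n = 5 - 1 = 4)
n*y(6) = 4*(-8*6) = 4*(-48) = -192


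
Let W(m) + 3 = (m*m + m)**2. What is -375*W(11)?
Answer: -6532875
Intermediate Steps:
W(m) = -3 + (m + m**2)**2 (W(m) = -3 + (m*m + m)**2 = -3 + (m**2 + m)**2 = -3 + (m + m**2)**2)
-375*W(11) = -375*(-3 + 11**2*(1 + 11)**2) = -375*(-3 + 121*12**2) = -375*(-3 + 121*144) = -375*(-3 + 17424) = -375*17421 = -6532875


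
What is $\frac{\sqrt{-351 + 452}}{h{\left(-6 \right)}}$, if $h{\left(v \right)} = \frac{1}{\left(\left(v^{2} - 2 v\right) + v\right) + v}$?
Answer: $36 \sqrt{101} \approx 361.8$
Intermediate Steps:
$h{\left(v \right)} = \frac{1}{v^{2}}$ ($h{\left(v \right)} = \frac{1}{\left(v^{2} - v\right) + v} = \frac{1}{v^{2}}$)
$\frac{\sqrt{-351 + 452}}{h{\left(-6 \right)}} = \frac{\sqrt{-351 + 452}}{\frac{1}{36}} = \sqrt{101} \frac{1}{\frac{1}{36}} = \sqrt{101} \cdot 36 = 36 \sqrt{101}$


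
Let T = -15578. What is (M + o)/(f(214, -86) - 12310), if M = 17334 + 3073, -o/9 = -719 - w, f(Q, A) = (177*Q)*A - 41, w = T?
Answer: 113324/3269859 ≈ 0.034657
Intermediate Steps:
w = -15578
f(Q, A) = -41 + 177*A*Q (f(Q, A) = 177*A*Q - 41 = -41 + 177*A*Q)
o = -133731 (o = -9*(-719 - 1*(-15578)) = -9*(-719 + 15578) = -9*14859 = -133731)
M = 20407
(M + o)/(f(214, -86) - 12310) = (20407 - 133731)/((-41 + 177*(-86)*214) - 12310) = -113324/((-41 - 3257508) - 12310) = -113324/(-3257549 - 12310) = -113324/(-3269859) = -113324*(-1/3269859) = 113324/3269859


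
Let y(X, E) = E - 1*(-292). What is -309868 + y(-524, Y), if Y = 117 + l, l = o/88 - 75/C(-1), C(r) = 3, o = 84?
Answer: -6808627/22 ≈ -3.0948e+5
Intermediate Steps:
l = -529/22 (l = 84/88 - 75/3 = 84*(1/88) - 75*1/3 = 21/22 - 25 = -529/22 ≈ -24.045)
Y = 2045/22 (Y = 117 - 529/22 = 2045/22 ≈ 92.955)
y(X, E) = 292 + E (y(X, E) = E + 292 = 292 + E)
-309868 + y(-524, Y) = -309868 + (292 + 2045/22) = -309868 + 8469/22 = -6808627/22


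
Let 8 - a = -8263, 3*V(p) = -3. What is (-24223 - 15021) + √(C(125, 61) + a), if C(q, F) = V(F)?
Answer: -39244 + √8270 ≈ -39153.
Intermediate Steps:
V(p) = -1 (V(p) = (⅓)*(-3) = -1)
C(q, F) = -1
a = 8271 (a = 8 - 1*(-8263) = 8 + 8263 = 8271)
(-24223 - 15021) + √(C(125, 61) + a) = (-24223 - 15021) + √(-1 + 8271) = -39244 + √8270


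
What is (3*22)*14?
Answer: 924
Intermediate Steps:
(3*22)*14 = 66*14 = 924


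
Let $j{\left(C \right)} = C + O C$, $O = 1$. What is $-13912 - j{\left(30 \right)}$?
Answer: $-13972$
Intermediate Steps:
$j{\left(C \right)} = 2 C$ ($j{\left(C \right)} = C + 1 C = C + C = 2 C$)
$-13912 - j{\left(30 \right)} = -13912 - 2 \cdot 30 = -13912 - 60 = -13972$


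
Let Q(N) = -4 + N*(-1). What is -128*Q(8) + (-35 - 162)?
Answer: 1339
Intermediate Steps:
Q(N) = -4 - N
-128*Q(8) + (-35 - 162) = -128*(-4 - 1*8) + (-35 - 162) = -128*(-4 - 8) - 197 = -128*(-12) - 197 = 1536 - 197 = 1339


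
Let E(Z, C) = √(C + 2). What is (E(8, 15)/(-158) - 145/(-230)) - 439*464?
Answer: -9369987/46 - √17/158 ≈ -2.0370e+5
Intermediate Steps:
E(Z, C) = √(2 + C)
(E(8, 15)/(-158) - 145/(-230)) - 439*464 = (√(2 + 15)/(-158) - 145/(-230)) - 439*464 = (√17*(-1/158) - 145*(-1/230)) - 203696 = (-√17/158 + 29/46) - 203696 = (29/46 - √17/158) - 203696 = -9369987/46 - √17/158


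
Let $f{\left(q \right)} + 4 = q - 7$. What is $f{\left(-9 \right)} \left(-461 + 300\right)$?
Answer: $3220$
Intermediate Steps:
$f{\left(q \right)} = -11 + q$ ($f{\left(q \right)} = -4 + \left(q - 7\right) = -4 + \left(-7 + q\right) = -11 + q$)
$f{\left(-9 \right)} \left(-461 + 300\right) = \left(-11 - 9\right) \left(-461 + 300\right) = \left(-20\right) \left(-161\right) = 3220$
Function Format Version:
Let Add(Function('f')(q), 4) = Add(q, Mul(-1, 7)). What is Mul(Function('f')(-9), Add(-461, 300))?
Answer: 3220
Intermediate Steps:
Function('f')(q) = Add(-11, q) (Function('f')(q) = Add(-4, Add(q, Mul(-1, 7))) = Add(-4, Add(q, -7)) = Add(-4, Add(-7, q)) = Add(-11, q))
Mul(Function('f')(-9), Add(-461, 300)) = Mul(Add(-11, -9), Add(-461, 300)) = Mul(-20, -161) = 3220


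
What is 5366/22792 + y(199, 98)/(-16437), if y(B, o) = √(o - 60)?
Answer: 2683/11396 - √38/16437 ≈ 0.23506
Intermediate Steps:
y(B, o) = √(-60 + o)
5366/22792 + y(199, 98)/(-16437) = 5366/22792 + √(-60 + 98)/(-16437) = 5366*(1/22792) + √38*(-1/16437) = 2683/11396 - √38/16437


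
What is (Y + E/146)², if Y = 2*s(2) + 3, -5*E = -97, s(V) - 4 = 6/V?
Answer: 156425049/532900 ≈ 293.54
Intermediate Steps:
s(V) = 4 + 6/V
E = 97/5 (E = -⅕*(-97) = 97/5 ≈ 19.400)
Y = 17 (Y = 2*(4 + 6/2) + 3 = 2*(4 + 6*(½)) + 3 = 2*(4 + 3) + 3 = 2*7 + 3 = 14 + 3 = 17)
(Y + E/146)² = (17 + (97/5)/146)² = (17 + (97/5)*(1/146))² = (17 + 97/730)² = (12507/730)² = 156425049/532900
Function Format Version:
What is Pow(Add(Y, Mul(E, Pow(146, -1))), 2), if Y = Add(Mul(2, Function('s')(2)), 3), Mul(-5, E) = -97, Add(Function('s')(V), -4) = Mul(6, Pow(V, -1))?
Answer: Rational(156425049, 532900) ≈ 293.54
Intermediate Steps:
Function('s')(V) = Add(4, Mul(6, Pow(V, -1)))
E = Rational(97, 5) (E = Mul(Rational(-1, 5), -97) = Rational(97, 5) ≈ 19.400)
Y = 17 (Y = Add(Mul(2, Add(4, Mul(6, Pow(2, -1)))), 3) = Add(Mul(2, Add(4, Mul(6, Rational(1, 2)))), 3) = Add(Mul(2, Add(4, 3)), 3) = Add(Mul(2, 7), 3) = Add(14, 3) = 17)
Pow(Add(Y, Mul(E, Pow(146, -1))), 2) = Pow(Add(17, Mul(Rational(97, 5), Pow(146, -1))), 2) = Pow(Add(17, Mul(Rational(97, 5), Rational(1, 146))), 2) = Pow(Add(17, Rational(97, 730)), 2) = Pow(Rational(12507, 730), 2) = Rational(156425049, 532900)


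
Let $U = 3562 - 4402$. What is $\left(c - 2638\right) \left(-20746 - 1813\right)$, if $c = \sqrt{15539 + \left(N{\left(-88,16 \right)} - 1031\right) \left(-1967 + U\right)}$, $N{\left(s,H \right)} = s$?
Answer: $59510642 - 45118 \sqrt{789143} \approx 1.9431 \cdot 10^{7}$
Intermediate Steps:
$U = -840$
$c = 2 \sqrt{789143}$ ($c = \sqrt{15539 + \left(-88 - 1031\right) \left(-1967 - 840\right)} = \sqrt{15539 - -3141033} = \sqrt{15539 + 3141033} = \sqrt{3156572} = 2 \sqrt{789143} \approx 1776.7$)
$\left(c - 2638\right) \left(-20746 - 1813\right) = \left(2 \sqrt{789143} - 2638\right) \left(-20746 - 1813\right) = \left(-2638 + 2 \sqrt{789143}\right) \left(-22559\right) = 59510642 - 45118 \sqrt{789143}$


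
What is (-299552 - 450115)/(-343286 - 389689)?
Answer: 249889/244325 ≈ 1.0228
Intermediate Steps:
(-299552 - 450115)/(-343286 - 389689) = -749667/(-732975) = -749667*(-1/732975) = 249889/244325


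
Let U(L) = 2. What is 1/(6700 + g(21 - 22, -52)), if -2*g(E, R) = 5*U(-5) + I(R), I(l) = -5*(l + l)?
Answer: 1/6435 ≈ 0.00015540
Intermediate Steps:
I(l) = -10*l
g(E, R) = -5 + 5*R (g(E, R) = -(5*2 - 10*R)/2 = -(10 - 10*R)/2 = -5 + 5*R)
1/(6700 + g(21 - 22, -52)) = 1/(6700 + (-5 + 5*(-52))) = 1/(6700 + (-5 - 260)) = 1/(6700 - 265) = 1/6435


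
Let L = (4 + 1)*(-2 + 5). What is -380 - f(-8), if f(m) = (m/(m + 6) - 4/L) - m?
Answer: -5876/15 ≈ -391.73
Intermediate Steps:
L = 15 (L = 5*3 = 15)
f(m) = -4/15 - m + m/(6 + m) (f(m) = (m/(m + 6) - 4/15) - m = (m/(6 + m) - 4*1/15) - m = (m/(6 + m) - 4/15) - m = (-4/15 + m/(6 + m)) - m = -4/15 - m + m/(6 + m))
-380 - f(-8) = -380 - (-24 - 79*(-8) - 15*(-8)²)/(15*(6 - 8)) = -380 - (-24 + 632 - 15*64)/(15*(-2)) = -380 - (-1)*(-24 + 632 - 960)/(15*2) = -380 - (-1)*(-352)/(15*2) = -380 - 1*176/15 = -380 - 176/15 = -5876/15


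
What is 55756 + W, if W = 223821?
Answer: 279577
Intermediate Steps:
55756 + W = 55756 + 223821 = 279577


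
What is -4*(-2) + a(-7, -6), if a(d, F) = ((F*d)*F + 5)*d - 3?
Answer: 1734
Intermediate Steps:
a(d, F) = -3 + d*(5 + d*F**2) (a(d, F) = (d*F**2 + 5)*d - 3 = (5 + d*F**2)*d - 3 = d*(5 + d*F**2) - 3 = -3 + d*(5 + d*F**2))
-4*(-2) + a(-7, -6) = -4*(-2) + (-3 + 5*(-7) + (-6)**2*(-7)**2) = 8 + (-3 - 35 + 36*49) = 8 + (-3 - 35 + 1764) = 8 + 1726 = 1734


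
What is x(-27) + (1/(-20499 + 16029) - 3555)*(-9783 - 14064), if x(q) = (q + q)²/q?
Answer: 126316213679/1490 ≈ 8.4776e+7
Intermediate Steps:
x(q) = 4*q (x(q) = (2*q)²/q = (4*q²)/q = 4*q)
x(-27) + (1/(-20499 + 16029) - 3555)*(-9783 - 14064) = 4*(-27) + (1/(-20499 + 16029) - 3555)*(-9783 - 14064) = -108 + (1/(-4470) - 3555)*(-23847) = -108 + (-1/4470 - 3555)*(-23847) = -108 - 15890851/4470*(-23847) = -108 + 126316374599/1490 = 126316213679/1490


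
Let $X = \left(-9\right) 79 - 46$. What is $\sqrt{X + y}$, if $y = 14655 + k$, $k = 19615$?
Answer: $\sqrt{33513} \approx 183.07$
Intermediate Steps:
$y = 34270$ ($y = 14655 + 19615 = 34270$)
$X = -757$ ($X = -711 - 46 = -757$)
$\sqrt{X + y} = \sqrt{-757 + 34270} = \sqrt{33513}$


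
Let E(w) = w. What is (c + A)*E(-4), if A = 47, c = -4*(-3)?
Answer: -236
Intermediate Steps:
c = 12
(c + A)*E(-4) = (12 + 47)*(-4) = 59*(-4) = -236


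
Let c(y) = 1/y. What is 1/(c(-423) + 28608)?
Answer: 423/12101183 ≈ 3.4955e-5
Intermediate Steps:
1/(c(-423) + 28608) = 1/(1/(-423) + 28608) = 1/(-1/423 + 28608) = 1/(12101183/423) = 423/12101183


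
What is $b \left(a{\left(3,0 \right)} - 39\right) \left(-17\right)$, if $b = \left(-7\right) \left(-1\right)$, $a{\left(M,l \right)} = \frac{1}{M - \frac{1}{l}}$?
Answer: $4641$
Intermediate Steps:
$b = 7$
$b \left(a{\left(3,0 \right)} - 39\right) \left(-17\right) = 7 \left(\frac{0}{-1 + 3 \cdot 0} - 39\right) \left(-17\right) = 7 \left(\frac{0}{-1 + 0} - 39\right) \left(-17\right) = 7 \left(\frac{0}{-1} - 39\right) \left(-17\right) = 7 \left(0 \left(-1\right) - 39\right) \left(-17\right) = 7 \left(0 - 39\right) \left(-17\right) = 7 \left(\left(-39\right) \left(-17\right)\right) = 7 \cdot 663 = 4641$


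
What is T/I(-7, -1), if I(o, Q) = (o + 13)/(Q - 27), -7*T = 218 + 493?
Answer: 474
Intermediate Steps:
T = -711/7 (T = -(218 + 493)/7 = -1/7*711 = -711/7 ≈ -101.57)
I(o, Q) = (13 + o)/(-27 + Q)
T/I(-7, -1) = -711*(-27 - 1)/(13 - 7)/7 = -711/(7*(6/(-28))) = -711/(7*((-1/28*6))) = -711/(7*(-3/14)) = -711/7*(-14/3) = 474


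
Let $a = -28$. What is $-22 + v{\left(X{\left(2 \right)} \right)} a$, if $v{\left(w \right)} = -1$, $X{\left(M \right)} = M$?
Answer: $6$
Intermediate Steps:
$-22 + v{\left(X{\left(2 \right)} \right)} a = -22 - -28 = -22 + 28 = 6$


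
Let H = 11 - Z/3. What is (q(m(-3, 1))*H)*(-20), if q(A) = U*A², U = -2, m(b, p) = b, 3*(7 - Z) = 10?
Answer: 3520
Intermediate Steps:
Z = 11/3 (Z = 7 - ⅓*10 = 7 - 10/3 = 11/3 ≈ 3.6667)
H = 88/9 (H = 11 - 11/(3*3) = 11 - 1*11/9 = 11 - 11/9 = 88/9 ≈ 9.7778)
q(A) = -2*A²
(q(m(-3, 1))*H)*(-20) = (-2*(-3)²*(88/9))*(-20) = (-2*9*(88/9))*(-20) = -18*88/9*(-20) = -176*(-20) = 3520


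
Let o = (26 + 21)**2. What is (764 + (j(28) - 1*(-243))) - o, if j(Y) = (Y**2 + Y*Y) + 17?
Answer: 383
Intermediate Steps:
j(Y) = 17 + 2*Y**2 (j(Y) = (Y**2 + Y**2) + 17 = 2*Y**2 + 17 = 17 + 2*Y**2)
o = 2209 (o = 47**2 = 2209)
(764 + (j(28) - 1*(-243))) - o = (764 + ((17 + 2*28**2) - 1*(-243))) - 1*2209 = (764 + ((17 + 2*784) + 243)) - 2209 = (764 + ((17 + 1568) + 243)) - 2209 = (764 + (1585 + 243)) - 2209 = (764 + 1828) - 2209 = 2592 - 2209 = 383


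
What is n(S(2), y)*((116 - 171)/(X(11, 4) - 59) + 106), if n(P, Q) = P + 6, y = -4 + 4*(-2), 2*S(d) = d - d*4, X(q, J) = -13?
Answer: 7687/24 ≈ 320.29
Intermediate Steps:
S(d) = -3*d/2 (S(d) = (d - d*4)/2 = (d - 4*d)/2 = (-3*d)/2 = -3*d/2)
y = -12 (y = -4 - 8 = -12)
n(P, Q) = 6 + P
n(S(2), y)*((116 - 171)/(X(11, 4) - 59) + 106) = (6 - 3/2*2)*((116 - 171)/(-13 - 59) + 106) = (6 - 3)*(-55/(-72) + 106) = 3*(-55*(-1/72) + 106) = 3*(55/72 + 106) = 3*(7687/72) = 7687/24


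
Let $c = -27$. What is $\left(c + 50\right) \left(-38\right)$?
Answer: $-874$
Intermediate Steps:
$\left(c + 50\right) \left(-38\right) = \left(-27 + 50\right) \left(-38\right) = 23 \left(-38\right) = -874$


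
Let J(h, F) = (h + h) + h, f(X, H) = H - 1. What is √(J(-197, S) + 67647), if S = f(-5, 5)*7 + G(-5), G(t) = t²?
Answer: 4*√4191 ≈ 258.95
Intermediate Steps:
f(X, H) = -1 + H
S = 53 (S = (-1 + 5)*7 + (-5)² = 4*7 + 25 = 28 + 25 = 53)
J(h, F) = 3*h (J(h, F) = 2*h + h = 3*h)
√(J(-197, S) + 67647) = √(3*(-197) + 67647) = √(-591 + 67647) = √67056 = 4*√4191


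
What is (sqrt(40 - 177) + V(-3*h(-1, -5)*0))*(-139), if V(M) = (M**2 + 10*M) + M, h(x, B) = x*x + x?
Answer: -139*I*sqrt(137) ≈ -1627.0*I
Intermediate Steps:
h(x, B) = x + x**2 (h(x, B) = x**2 + x = x + x**2)
V(M) = M**2 + 11*M
(sqrt(40 - 177) + V(-3*h(-1, -5)*0))*(-139) = (sqrt(40 - 177) + (-(-3)*(1 - 1)*0)*(11 - (-3)*(1 - 1)*0))*(-139) = (sqrt(-137) + (-(-3)*0*0)*(11 - (-3)*0*0))*(-139) = (I*sqrt(137) + (-3*0*0)*(11 - 3*0*0))*(-139) = (I*sqrt(137) + (0*0)*(11 + 0*0))*(-139) = (I*sqrt(137) + 0*(11 + 0))*(-139) = (I*sqrt(137) + 0*11)*(-139) = (I*sqrt(137) + 0)*(-139) = (I*sqrt(137))*(-139) = -139*I*sqrt(137)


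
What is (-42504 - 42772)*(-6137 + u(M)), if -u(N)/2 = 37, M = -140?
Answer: 529649236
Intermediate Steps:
u(N) = -74 (u(N) = -2*37 = -74)
(-42504 - 42772)*(-6137 + u(M)) = (-42504 - 42772)*(-6137 - 74) = -85276*(-6211) = 529649236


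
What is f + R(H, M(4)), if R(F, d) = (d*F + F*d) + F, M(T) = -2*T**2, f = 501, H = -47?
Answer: 3462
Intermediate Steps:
R(F, d) = F + 2*F*d (R(F, d) = (F*d + F*d) + F = 2*F*d + F = F + 2*F*d)
f + R(H, M(4)) = 501 - 47*(1 + 2*(-2*4**2)) = 501 - 47*(1 + 2*(-2*16)) = 501 - 47*(1 + 2*(-32)) = 501 - 47*(1 - 64) = 501 - 47*(-63) = 501 + 2961 = 3462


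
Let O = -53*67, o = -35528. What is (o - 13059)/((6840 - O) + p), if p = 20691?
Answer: -48587/31082 ≈ -1.5632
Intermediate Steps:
O = -3551
(o - 13059)/((6840 - O) + p) = (-35528 - 13059)/((6840 - 1*(-3551)) + 20691) = -48587/((6840 + 3551) + 20691) = -48587/(10391 + 20691) = -48587/31082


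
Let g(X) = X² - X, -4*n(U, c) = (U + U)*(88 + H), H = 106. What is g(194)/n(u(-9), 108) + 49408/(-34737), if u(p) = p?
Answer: 4321270/104211 ≈ 41.467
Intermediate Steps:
n(U, c) = -97*U (n(U, c) = -(U + U)*(88 + 106)/4 = -2*U*194/4 = -97*U)
g(194)/n(u(-9), 108) + 49408/(-34737) = (194*(-1 + 194))/((-97*(-9))) + 49408/(-34737) = (194*193)/873 + 49408*(-1/34737) = 37442*(1/873) - 49408/34737 = 386/9 - 49408/34737 = 4321270/104211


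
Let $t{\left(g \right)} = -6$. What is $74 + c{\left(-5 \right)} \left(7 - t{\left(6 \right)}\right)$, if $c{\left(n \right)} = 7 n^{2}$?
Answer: $2349$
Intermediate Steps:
$74 + c{\left(-5 \right)} \left(7 - t{\left(6 \right)}\right) = 74 + 7 \left(-5\right)^{2} \left(7 - -6\right) = 74 + 7 \cdot 25 \left(7 + 6\right) = 74 + 175 \cdot 13 = 74 + 2275 = 2349$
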